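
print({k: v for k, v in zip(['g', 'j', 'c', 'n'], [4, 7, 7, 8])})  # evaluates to {'g': 4, 'j': 7, 'c': 7, 'n': 8}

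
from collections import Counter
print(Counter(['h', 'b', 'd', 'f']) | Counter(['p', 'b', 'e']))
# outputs Counter({'h': 1, 'b': 1, 'd': 1, 'f': 1, 'p': 1, 'e': 1})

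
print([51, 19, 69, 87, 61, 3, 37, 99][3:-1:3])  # [87, 37]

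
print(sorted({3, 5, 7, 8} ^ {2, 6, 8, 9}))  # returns [2, 3, 5, 6, 7, 9]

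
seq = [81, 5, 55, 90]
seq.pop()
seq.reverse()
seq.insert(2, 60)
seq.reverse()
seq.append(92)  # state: [81, 60, 5, 55, 92]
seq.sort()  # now [5, 55, 60, 81, 92]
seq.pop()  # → 92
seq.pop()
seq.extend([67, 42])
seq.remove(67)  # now [5, 55, 60, 42]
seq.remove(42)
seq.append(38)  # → [5, 55, 60, 38]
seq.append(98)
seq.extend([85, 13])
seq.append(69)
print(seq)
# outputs [5, 55, 60, 38, 98, 85, 13, 69]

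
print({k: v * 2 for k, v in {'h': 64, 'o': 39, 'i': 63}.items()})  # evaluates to {'h': 128, 'o': 78, 'i': 126}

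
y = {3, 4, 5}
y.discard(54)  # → {3, 4, 5}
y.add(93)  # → {3, 4, 5, 93}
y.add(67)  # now {3, 4, 5, 67, 93}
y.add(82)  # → {3, 4, 5, 67, 82, 93}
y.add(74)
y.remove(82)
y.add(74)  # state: {3, 4, 5, 67, 74, 93}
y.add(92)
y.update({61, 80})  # {3, 4, 5, 61, 67, 74, 80, 92, 93}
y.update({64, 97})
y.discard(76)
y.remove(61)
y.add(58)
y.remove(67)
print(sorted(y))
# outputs [3, 4, 5, 58, 64, 74, 80, 92, 93, 97]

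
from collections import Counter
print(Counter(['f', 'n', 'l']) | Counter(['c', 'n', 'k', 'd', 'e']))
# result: Counter({'f': 1, 'n': 1, 'l': 1, 'c': 1, 'k': 1, 'd': 1, 'e': 1})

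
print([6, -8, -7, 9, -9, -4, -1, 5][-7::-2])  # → [-8]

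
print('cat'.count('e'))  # 0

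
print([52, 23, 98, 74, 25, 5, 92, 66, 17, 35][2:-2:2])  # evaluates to [98, 25, 92]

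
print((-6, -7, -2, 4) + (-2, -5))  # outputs (-6, -7, -2, 4, -2, -5)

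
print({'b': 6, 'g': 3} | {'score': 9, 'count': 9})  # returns {'b': 6, 'g': 3, 'score': 9, 'count': 9}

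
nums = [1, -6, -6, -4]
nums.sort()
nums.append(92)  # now [-6, -6, -4, 1, 92]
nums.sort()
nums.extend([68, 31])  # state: [-6, -6, -4, 1, 92, 68, 31]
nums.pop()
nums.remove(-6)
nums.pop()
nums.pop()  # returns 92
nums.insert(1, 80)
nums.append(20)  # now [-6, 80, -4, 1, 20]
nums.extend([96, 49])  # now [-6, 80, -4, 1, 20, 96, 49]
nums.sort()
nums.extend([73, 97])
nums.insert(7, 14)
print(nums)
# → [-6, -4, 1, 20, 49, 80, 96, 14, 73, 97]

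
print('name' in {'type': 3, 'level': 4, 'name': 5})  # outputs True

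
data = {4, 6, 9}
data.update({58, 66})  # {4, 6, 9, 58, 66}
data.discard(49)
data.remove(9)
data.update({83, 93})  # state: {4, 6, 58, 66, 83, 93}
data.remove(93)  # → {4, 6, 58, 66, 83}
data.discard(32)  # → {4, 6, 58, 66, 83}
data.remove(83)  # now {4, 6, 58, 66}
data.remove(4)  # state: {6, 58, 66}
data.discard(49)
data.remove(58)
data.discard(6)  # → {66}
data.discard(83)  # {66}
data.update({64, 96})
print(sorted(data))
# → [64, 66, 96]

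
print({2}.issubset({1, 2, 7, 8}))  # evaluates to True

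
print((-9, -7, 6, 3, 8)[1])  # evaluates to -7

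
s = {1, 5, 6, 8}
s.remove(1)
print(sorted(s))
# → [5, 6, 8]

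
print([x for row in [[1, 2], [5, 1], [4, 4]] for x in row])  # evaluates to [1, 2, 5, 1, 4, 4]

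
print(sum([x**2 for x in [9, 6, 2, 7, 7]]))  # 219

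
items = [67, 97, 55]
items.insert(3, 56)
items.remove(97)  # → [67, 55, 56]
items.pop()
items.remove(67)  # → [55]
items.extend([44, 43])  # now [55, 44, 43]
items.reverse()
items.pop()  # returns 55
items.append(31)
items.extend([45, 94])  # [43, 44, 31, 45, 94]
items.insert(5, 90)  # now [43, 44, 31, 45, 94, 90]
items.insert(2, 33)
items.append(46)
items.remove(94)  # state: [43, 44, 33, 31, 45, 90, 46]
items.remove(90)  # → [43, 44, 33, 31, 45, 46]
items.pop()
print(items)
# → [43, 44, 33, 31, 45]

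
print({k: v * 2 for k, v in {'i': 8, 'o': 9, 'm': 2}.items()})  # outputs {'i': 16, 'o': 18, 'm': 4}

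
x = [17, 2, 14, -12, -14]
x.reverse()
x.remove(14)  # [-14, -12, 2, 17]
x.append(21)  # [-14, -12, 2, 17, 21]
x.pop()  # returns 21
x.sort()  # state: [-14, -12, 2, 17]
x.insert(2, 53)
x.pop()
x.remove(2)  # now [-14, -12, 53]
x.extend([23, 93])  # [-14, -12, 53, 23, 93]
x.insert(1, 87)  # [-14, 87, -12, 53, 23, 93]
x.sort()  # [-14, -12, 23, 53, 87, 93]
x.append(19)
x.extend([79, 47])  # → [-14, -12, 23, 53, 87, 93, 19, 79, 47]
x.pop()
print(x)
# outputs [-14, -12, 23, 53, 87, 93, 19, 79]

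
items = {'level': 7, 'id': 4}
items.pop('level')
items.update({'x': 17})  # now {'id': 4, 'x': 17}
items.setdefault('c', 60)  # 60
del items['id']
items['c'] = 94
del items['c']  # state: {'x': 17}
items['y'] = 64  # {'x': 17, 'y': 64}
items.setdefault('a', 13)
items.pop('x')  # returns 17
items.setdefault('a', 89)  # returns 13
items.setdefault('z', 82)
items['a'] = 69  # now {'y': 64, 'a': 69, 'z': 82}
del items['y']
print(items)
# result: {'a': 69, 'z': 82}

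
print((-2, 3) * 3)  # (-2, 3, -2, 3, -2, 3)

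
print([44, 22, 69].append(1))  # None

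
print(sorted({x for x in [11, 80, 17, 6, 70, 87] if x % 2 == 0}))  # [6, 70, 80]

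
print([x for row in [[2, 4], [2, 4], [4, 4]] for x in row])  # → [2, 4, 2, 4, 4, 4]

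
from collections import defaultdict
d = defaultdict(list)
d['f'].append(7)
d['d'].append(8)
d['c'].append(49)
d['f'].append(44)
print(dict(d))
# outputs {'f': [7, 44], 'd': [8], 'c': [49]}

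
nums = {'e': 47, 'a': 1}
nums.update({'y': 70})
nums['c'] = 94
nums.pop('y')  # 70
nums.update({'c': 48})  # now {'e': 47, 'a': 1, 'c': 48}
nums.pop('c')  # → 48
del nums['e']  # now {'a': 1}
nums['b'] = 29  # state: {'a': 1, 'b': 29}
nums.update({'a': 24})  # {'a': 24, 'b': 29}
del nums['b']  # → {'a': 24}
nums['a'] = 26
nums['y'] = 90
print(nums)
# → {'a': 26, 'y': 90}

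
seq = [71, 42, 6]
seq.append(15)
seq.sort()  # [6, 15, 42, 71]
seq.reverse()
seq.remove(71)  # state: [42, 15, 6]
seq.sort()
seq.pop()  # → 42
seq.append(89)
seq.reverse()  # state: [89, 15, 6]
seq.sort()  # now [6, 15, 89]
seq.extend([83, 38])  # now [6, 15, 89, 83, 38]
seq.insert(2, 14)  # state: [6, 15, 14, 89, 83, 38]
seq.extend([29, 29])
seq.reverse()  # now [29, 29, 38, 83, 89, 14, 15, 6]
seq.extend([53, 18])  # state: [29, 29, 38, 83, 89, 14, 15, 6, 53, 18]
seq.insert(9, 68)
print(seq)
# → [29, 29, 38, 83, 89, 14, 15, 6, 53, 68, 18]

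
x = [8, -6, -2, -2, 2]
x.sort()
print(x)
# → [-6, -2, -2, 2, 8]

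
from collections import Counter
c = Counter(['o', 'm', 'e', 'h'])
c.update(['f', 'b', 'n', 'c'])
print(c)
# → Counter({'o': 1, 'm': 1, 'e': 1, 'h': 1, 'f': 1, 'b': 1, 'n': 1, 'c': 1})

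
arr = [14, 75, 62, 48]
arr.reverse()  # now [48, 62, 75, 14]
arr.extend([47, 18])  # [48, 62, 75, 14, 47, 18]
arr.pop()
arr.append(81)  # [48, 62, 75, 14, 47, 81]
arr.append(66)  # [48, 62, 75, 14, 47, 81, 66]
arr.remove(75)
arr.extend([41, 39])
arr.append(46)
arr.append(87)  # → [48, 62, 14, 47, 81, 66, 41, 39, 46, 87]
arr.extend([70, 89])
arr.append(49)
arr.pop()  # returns 49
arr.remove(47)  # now [48, 62, 14, 81, 66, 41, 39, 46, 87, 70, 89]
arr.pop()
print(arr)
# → [48, 62, 14, 81, 66, 41, 39, 46, 87, 70]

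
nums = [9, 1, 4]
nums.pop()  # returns 4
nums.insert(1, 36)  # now [9, 36, 1]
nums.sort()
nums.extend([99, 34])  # [1, 9, 36, 99, 34]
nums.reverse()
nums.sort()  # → [1, 9, 34, 36, 99]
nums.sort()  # [1, 9, 34, 36, 99]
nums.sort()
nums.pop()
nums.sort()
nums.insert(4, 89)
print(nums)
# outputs [1, 9, 34, 36, 89]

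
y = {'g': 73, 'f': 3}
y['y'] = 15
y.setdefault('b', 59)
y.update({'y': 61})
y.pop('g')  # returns 73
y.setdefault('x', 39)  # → 39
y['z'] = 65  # {'f': 3, 'y': 61, 'b': 59, 'x': 39, 'z': 65}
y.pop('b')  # 59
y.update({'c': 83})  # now {'f': 3, 'y': 61, 'x': 39, 'z': 65, 'c': 83}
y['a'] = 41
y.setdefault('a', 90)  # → 41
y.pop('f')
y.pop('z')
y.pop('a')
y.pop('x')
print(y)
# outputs {'y': 61, 'c': 83}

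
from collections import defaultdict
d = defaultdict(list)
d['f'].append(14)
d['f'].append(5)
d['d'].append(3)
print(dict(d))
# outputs {'f': [14, 5], 'd': [3]}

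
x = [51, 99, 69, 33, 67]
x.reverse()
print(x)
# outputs [67, 33, 69, 99, 51]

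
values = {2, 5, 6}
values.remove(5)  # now {2, 6}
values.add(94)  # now {2, 6, 94}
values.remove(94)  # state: {2, 6}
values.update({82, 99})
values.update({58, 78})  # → {2, 6, 58, 78, 82, 99}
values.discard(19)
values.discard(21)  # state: {2, 6, 58, 78, 82, 99}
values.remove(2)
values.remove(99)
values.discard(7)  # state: {6, 58, 78, 82}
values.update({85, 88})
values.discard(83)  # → {6, 58, 78, 82, 85, 88}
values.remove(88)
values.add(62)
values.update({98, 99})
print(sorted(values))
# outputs [6, 58, 62, 78, 82, 85, 98, 99]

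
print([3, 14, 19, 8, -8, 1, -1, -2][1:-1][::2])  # [14, 8, 1]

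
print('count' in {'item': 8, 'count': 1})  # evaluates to True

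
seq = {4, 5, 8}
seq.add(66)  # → {4, 5, 8, 66}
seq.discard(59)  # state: {4, 5, 8, 66}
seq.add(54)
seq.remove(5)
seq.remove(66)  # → {4, 8, 54}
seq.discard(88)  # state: {4, 8, 54}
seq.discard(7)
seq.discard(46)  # {4, 8, 54}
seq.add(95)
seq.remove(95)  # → {4, 8, 54}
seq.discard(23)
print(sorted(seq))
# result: [4, 8, 54]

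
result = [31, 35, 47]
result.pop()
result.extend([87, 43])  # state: [31, 35, 87, 43]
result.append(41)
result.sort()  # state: [31, 35, 41, 43, 87]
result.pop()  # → 87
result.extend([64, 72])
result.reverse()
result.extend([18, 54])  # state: [72, 64, 43, 41, 35, 31, 18, 54]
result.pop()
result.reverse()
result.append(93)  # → [18, 31, 35, 41, 43, 64, 72, 93]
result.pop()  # 93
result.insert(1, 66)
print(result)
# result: [18, 66, 31, 35, 41, 43, 64, 72]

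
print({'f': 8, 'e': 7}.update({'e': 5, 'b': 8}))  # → None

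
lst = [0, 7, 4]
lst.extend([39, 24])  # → [0, 7, 4, 39, 24]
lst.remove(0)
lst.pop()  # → 24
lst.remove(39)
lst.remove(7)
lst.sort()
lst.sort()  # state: [4]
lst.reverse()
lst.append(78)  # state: [4, 78]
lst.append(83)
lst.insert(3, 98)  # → [4, 78, 83, 98]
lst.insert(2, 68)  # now [4, 78, 68, 83, 98]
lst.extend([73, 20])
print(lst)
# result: [4, 78, 68, 83, 98, 73, 20]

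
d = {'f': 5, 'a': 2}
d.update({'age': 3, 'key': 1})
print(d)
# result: {'f': 5, 'a': 2, 'age': 3, 'key': 1}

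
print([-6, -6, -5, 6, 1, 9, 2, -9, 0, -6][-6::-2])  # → [1, -5, -6]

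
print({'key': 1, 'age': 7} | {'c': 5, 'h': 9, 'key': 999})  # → {'key': 999, 'age': 7, 'c': 5, 'h': 9}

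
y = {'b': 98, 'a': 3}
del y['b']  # {'a': 3}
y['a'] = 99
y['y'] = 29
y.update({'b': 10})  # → {'a': 99, 'y': 29, 'b': 10}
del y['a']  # {'y': 29, 'b': 10}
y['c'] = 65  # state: {'y': 29, 'b': 10, 'c': 65}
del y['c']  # {'y': 29, 'b': 10}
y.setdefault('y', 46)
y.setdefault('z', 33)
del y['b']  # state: {'y': 29, 'z': 33}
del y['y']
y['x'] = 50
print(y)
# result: {'z': 33, 'x': 50}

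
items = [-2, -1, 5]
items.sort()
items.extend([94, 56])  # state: [-2, -1, 5, 94, 56]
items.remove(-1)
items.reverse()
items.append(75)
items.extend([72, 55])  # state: [56, 94, 5, -2, 75, 72, 55]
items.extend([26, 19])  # [56, 94, 5, -2, 75, 72, 55, 26, 19]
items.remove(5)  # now [56, 94, -2, 75, 72, 55, 26, 19]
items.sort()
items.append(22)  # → [-2, 19, 26, 55, 56, 72, 75, 94, 22]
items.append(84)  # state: [-2, 19, 26, 55, 56, 72, 75, 94, 22, 84]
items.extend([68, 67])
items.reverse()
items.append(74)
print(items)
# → [67, 68, 84, 22, 94, 75, 72, 56, 55, 26, 19, -2, 74]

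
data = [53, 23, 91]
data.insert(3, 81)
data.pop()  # 81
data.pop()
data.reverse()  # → [23, 53]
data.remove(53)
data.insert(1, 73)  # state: [23, 73]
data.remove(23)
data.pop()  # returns 73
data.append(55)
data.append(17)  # [55, 17]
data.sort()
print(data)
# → [17, 55]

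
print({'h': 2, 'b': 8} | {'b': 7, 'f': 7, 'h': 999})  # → {'h': 999, 'b': 7, 'f': 7}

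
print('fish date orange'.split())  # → ['fish', 'date', 'orange']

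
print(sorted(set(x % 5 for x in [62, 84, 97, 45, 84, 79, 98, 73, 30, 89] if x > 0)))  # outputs [0, 2, 3, 4]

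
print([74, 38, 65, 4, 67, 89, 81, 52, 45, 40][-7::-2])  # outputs [4, 38]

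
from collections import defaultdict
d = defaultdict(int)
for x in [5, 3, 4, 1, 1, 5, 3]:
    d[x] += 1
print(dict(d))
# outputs {5: 2, 3: 2, 4: 1, 1: 2}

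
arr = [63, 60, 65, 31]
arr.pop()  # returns 31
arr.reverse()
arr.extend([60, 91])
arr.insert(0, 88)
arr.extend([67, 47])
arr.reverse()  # [47, 67, 91, 60, 63, 60, 65, 88]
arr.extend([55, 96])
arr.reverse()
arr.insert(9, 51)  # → [96, 55, 88, 65, 60, 63, 60, 91, 67, 51, 47]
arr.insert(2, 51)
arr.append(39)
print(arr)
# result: [96, 55, 51, 88, 65, 60, 63, 60, 91, 67, 51, 47, 39]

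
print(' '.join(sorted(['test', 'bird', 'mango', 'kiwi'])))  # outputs bird kiwi mango test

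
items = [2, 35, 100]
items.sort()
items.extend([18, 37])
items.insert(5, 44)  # [2, 35, 100, 18, 37, 44]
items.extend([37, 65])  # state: [2, 35, 100, 18, 37, 44, 37, 65]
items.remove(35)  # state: [2, 100, 18, 37, 44, 37, 65]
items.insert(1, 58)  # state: [2, 58, 100, 18, 37, 44, 37, 65]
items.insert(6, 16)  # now [2, 58, 100, 18, 37, 44, 16, 37, 65]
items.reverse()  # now [65, 37, 16, 44, 37, 18, 100, 58, 2]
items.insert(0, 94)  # [94, 65, 37, 16, 44, 37, 18, 100, 58, 2]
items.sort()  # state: [2, 16, 18, 37, 37, 44, 58, 65, 94, 100]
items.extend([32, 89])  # [2, 16, 18, 37, 37, 44, 58, 65, 94, 100, 32, 89]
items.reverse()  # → [89, 32, 100, 94, 65, 58, 44, 37, 37, 18, 16, 2]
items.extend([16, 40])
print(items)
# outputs [89, 32, 100, 94, 65, 58, 44, 37, 37, 18, 16, 2, 16, 40]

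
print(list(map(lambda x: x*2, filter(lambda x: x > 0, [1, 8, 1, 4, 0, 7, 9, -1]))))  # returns [2, 16, 2, 8, 14, 18]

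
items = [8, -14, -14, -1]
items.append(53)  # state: [8, -14, -14, -1, 53]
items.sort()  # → [-14, -14, -1, 8, 53]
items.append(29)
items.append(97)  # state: [-14, -14, -1, 8, 53, 29, 97]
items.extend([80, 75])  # [-14, -14, -1, 8, 53, 29, 97, 80, 75]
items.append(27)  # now [-14, -14, -1, 8, 53, 29, 97, 80, 75, 27]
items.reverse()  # [27, 75, 80, 97, 29, 53, 8, -1, -14, -14]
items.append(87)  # [27, 75, 80, 97, 29, 53, 8, -1, -14, -14, 87]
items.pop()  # 87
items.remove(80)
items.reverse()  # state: [-14, -14, -1, 8, 53, 29, 97, 75, 27]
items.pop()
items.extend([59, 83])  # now [-14, -14, -1, 8, 53, 29, 97, 75, 59, 83]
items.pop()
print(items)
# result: [-14, -14, -1, 8, 53, 29, 97, 75, 59]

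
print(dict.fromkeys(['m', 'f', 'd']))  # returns {'m': None, 'f': None, 'd': None}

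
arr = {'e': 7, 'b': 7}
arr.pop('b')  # 7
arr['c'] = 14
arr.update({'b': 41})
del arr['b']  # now {'e': 7, 'c': 14}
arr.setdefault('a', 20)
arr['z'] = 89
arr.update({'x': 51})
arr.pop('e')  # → 7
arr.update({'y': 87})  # {'c': 14, 'a': 20, 'z': 89, 'x': 51, 'y': 87}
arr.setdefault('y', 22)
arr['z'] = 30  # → {'c': 14, 'a': 20, 'z': 30, 'x': 51, 'y': 87}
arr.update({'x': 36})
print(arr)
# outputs {'c': 14, 'a': 20, 'z': 30, 'x': 36, 'y': 87}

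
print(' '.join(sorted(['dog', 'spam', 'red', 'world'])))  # dog red spam world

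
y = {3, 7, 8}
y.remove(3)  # {7, 8}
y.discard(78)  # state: {7, 8}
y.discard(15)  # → {7, 8}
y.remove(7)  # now {8}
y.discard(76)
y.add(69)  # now {8, 69}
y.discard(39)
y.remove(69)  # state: {8}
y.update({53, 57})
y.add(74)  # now {8, 53, 57, 74}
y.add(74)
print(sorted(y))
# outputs [8, 53, 57, 74]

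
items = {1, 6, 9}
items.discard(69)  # {1, 6, 9}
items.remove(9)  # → {1, 6}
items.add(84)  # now {1, 6, 84}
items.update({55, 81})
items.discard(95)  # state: {1, 6, 55, 81, 84}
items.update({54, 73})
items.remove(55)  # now {1, 6, 54, 73, 81, 84}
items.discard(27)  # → {1, 6, 54, 73, 81, 84}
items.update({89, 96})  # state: {1, 6, 54, 73, 81, 84, 89, 96}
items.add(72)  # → {1, 6, 54, 72, 73, 81, 84, 89, 96}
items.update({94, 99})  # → {1, 6, 54, 72, 73, 81, 84, 89, 94, 96, 99}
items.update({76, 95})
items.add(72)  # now {1, 6, 54, 72, 73, 76, 81, 84, 89, 94, 95, 96, 99}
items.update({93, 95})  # {1, 6, 54, 72, 73, 76, 81, 84, 89, 93, 94, 95, 96, 99}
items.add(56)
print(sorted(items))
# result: [1, 6, 54, 56, 72, 73, 76, 81, 84, 89, 93, 94, 95, 96, 99]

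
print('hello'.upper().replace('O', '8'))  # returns HELL8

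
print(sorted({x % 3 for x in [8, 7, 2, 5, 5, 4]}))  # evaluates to [1, 2]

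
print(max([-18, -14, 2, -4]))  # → 2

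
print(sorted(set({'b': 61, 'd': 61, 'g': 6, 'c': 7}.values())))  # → [6, 7, 61]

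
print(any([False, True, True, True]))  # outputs True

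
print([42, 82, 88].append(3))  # None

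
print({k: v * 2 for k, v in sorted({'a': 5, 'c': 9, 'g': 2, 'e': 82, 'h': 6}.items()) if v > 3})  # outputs {'a': 10, 'c': 18, 'e': 164, 'h': 12}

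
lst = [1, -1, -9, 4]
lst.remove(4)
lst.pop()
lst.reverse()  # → [-1, 1]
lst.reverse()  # [1, -1]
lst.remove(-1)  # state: [1]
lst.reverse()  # [1]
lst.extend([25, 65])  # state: [1, 25, 65]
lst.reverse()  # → [65, 25, 1]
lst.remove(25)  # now [65, 1]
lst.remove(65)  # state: [1]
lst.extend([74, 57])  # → [1, 74, 57]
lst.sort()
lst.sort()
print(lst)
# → [1, 57, 74]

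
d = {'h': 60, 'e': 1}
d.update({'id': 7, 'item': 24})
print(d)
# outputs {'h': 60, 'e': 1, 'id': 7, 'item': 24}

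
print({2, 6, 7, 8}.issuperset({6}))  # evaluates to True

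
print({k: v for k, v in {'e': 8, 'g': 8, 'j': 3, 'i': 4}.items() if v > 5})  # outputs {'e': 8, 'g': 8}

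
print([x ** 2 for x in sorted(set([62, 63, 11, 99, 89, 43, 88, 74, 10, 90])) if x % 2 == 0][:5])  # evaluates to [100, 3844, 5476, 7744, 8100]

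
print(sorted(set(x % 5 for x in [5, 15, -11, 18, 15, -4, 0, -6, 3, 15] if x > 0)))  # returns [0, 3]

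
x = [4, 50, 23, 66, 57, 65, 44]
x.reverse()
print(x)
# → [44, 65, 57, 66, 23, 50, 4]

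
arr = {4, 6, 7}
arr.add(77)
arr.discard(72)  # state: {4, 6, 7, 77}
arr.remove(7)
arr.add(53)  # {4, 6, 53, 77}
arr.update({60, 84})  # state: {4, 6, 53, 60, 77, 84}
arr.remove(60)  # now {4, 6, 53, 77, 84}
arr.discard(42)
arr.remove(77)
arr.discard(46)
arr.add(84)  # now {4, 6, 53, 84}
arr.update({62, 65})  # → {4, 6, 53, 62, 65, 84}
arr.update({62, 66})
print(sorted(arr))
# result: [4, 6, 53, 62, 65, 66, 84]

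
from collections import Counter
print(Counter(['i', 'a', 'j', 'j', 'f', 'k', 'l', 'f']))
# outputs Counter({'j': 2, 'f': 2, 'i': 1, 'a': 1, 'k': 1, 'l': 1})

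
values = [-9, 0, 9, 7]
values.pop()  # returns 7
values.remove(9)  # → [-9, 0]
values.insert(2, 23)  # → [-9, 0, 23]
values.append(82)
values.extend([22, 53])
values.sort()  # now [-9, 0, 22, 23, 53, 82]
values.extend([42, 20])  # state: [-9, 0, 22, 23, 53, 82, 42, 20]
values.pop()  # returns 20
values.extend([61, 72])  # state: [-9, 0, 22, 23, 53, 82, 42, 61, 72]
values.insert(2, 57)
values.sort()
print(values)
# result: [-9, 0, 22, 23, 42, 53, 57, 61, 72, 82]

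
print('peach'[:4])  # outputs peac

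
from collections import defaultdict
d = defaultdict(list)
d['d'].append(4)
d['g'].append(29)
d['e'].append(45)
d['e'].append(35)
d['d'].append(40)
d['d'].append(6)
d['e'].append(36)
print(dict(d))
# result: {'d': [4, 40, 6], 'g': [29], 'e': [45, 35, 36]}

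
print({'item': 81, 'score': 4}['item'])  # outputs 81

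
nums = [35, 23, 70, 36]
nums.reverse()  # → [36, 70, 23, 35]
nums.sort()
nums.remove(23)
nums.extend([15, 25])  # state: [35, 36, 70, 15, 25]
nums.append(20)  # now [35, 36, 70, 15, 25, 20]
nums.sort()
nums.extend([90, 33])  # [15, 20, 25, 35, 36, 70, 90, 33]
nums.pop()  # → 33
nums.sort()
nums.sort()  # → [15, 20, 25, 35, 36, 70, 90]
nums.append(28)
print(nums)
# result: [15, 20, 25, 35, 36, 70, 90, 28]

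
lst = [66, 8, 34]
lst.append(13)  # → [66, 8, 34, 13]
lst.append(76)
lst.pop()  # 76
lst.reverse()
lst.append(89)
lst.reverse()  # [89, 66, 8, 34, 13]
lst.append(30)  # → [89, 66, 8, 34, 13, 30]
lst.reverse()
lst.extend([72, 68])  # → [30, 13, 34, 8, 66, 89, 72, 68]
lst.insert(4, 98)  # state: [30, 13, 34, 8, 98, 66, 89, 72, 68]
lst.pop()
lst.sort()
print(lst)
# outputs [8, 13, 30, 34, 66, 72, 89, 98]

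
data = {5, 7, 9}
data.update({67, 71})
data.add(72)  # {5, 7, 9, 67, 71, 72}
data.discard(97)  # {5, 7, 9, 67, 71, 72}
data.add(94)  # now {5, 7, 9, 67, 71, 72, 94}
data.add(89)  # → {5, 7, 9, 67, 71, 72, 89, 94}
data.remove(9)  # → {5, 7, 67, 71, 72, 89, 94}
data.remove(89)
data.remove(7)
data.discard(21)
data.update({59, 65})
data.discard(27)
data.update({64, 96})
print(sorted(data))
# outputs [5, 59, 64, 65, 67, 71, 72, 94, 96]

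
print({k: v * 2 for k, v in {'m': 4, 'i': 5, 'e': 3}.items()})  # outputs {'m': 8, 'i': 10, 'e': 6}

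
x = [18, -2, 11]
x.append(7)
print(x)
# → [18, -2, 11, 7]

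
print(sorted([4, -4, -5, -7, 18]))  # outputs [-7, -5, -4, 4, 18]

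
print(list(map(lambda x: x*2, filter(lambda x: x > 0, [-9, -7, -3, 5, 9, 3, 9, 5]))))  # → [10, 18, 6, 18, 10]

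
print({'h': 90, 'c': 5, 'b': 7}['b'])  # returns 7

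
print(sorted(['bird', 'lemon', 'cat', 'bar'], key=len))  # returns ['cat', 'bar', 'bird', 'lemon']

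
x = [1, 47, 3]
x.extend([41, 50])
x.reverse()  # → [50, 41, 3, 47, 1]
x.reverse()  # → [1, 47, 3, 41, 50]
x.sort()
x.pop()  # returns 50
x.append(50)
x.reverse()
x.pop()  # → 1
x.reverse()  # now [3, 41, 47, 50]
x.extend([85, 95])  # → [3, 41, 47, 50, 85, 95]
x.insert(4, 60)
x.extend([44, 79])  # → [3, 41, 47, 50, 60, 85, 95, 44, 79]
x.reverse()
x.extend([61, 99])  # [79, 44, 95, 85, 60, 50, 47, 41, 3, 61, 99]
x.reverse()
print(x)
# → [99, 61, 3, 41, 47, 50, 60, 85, 95, 44, 79]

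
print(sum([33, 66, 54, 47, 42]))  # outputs 242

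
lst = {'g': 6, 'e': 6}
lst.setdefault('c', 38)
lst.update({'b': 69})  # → {'g': 6, 'e': 6, 'c': 38, 'b': 69}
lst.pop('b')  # 69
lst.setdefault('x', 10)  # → 10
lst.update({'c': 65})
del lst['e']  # {'g': 6, 'c': 65, 'x': 10}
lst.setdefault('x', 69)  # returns 10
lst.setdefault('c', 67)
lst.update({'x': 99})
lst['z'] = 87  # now {'g': 6, 'c': 65, 'x': 99, 'z': 87}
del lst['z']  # {'g': 6, 'c': 65, 'x': 99}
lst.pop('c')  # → 65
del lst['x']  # {'g': 6}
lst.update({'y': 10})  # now {'g': 6, 'y': 10}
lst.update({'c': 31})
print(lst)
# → {'g': 6, 'y': 10, 'c': 31}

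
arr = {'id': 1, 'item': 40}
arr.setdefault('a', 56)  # 56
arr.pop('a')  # 56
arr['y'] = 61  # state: {'id': 1, 'item': 40, 'y': 61}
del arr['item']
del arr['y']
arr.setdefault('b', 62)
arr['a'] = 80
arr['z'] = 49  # {'id': 1, 'b': 62, 'a': 80, 'z': 49}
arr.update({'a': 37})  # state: {'id': 1, 'b': 62, 'a': 37, 'z': 49}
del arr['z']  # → {'id': 1, 'b': 62, 'a': 37}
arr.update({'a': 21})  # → {'id': 1, 'b': 62, 'a': 21}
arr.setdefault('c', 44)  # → 44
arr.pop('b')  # 62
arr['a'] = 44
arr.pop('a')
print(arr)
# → {'id': 1, 'c': 44}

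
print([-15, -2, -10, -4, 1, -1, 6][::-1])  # [6, -1, 1, -4, -10, -2, -15]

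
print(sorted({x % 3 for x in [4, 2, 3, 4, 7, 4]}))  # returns [0, 1, 2]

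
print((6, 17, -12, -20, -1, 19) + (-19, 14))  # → (6, 17, -12, -20, -1, 19, -19, 14)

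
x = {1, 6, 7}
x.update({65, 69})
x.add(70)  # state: {1, 6, 7, 65, 69, 70}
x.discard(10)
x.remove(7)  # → {1, 6, 65, 69, 70}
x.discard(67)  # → {1, 6, 65, 69, 70}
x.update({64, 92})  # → {1, 6, 64, 65, 69, 70, 92}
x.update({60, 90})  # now {1, 6, 60, 64, 65, 69, 70, 90, 92}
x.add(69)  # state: {1, 6, 60, 64, 65, 69, 70, 90, 92}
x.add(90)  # {1, 6, 60, 64, 65, 69, 70, 90, 92}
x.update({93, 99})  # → {1, 6, 60, 64, 65, 69, 70, 90, 92, 93, 99}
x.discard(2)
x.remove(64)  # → {1, 6, 60, 65, 69, 70, 90, 92, 93, 99}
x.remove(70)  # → {1, 6, 60, 65, 69, 90, 92, 93, 99}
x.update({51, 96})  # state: {1, 6, 51, 60, 65, 69, 90, 92, 93, 96, 99}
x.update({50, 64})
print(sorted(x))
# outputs [1, 6, 50, 51, 60, 64, 65, 69, 90, 92, 93, 96, 99]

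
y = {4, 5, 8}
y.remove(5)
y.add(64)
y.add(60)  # {4, 8, 60, 64}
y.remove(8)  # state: {4, 60, 64}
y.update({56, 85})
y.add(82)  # {4, 56, 60, 64, 82, 85}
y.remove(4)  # {56, 60, 64, 82, 85}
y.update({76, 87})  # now {56, 60, 64, 76, 82, 85, 87}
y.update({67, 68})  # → {56, 60, 64, 67, 68, 76, 82, 85, 87}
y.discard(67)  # {56, 60, 64, 68, 76, 82, 85, 87}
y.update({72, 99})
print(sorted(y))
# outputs [56, 60, 64, 68, 72, 76, 82, 85, 87, 99]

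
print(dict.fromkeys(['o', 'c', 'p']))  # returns {'o': None, 'c': None, 'p': None}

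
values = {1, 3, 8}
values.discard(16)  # {1, 3, 8}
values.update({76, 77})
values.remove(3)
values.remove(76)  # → {1, 8, 77}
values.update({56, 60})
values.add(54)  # {1, 8, 54, 56, 60, 77}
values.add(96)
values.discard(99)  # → {1, 8, 54, 56, 60, 77, 96}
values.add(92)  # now {1, 8, 54, 56, 60, 77, 92, 96}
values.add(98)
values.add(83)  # {1, 8, 54, 56, 60, 77, 83, 92, 96, 98}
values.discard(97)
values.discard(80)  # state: {1, 8, 54, 56, 60, 77, 83, 92, 96, 98}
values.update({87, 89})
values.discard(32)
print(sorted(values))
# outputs [1, 8, 54, 56, 60, 77, 83, 87, 89, 92, 96, 98]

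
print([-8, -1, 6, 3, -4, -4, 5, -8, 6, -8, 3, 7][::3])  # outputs [-8, 3, 5, -8]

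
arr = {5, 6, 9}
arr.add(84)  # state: {5, 6, 9, 84}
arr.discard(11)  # {5, 6, 9, 84}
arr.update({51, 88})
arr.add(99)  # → {5, 6, 9, 51, 84, 88, 99}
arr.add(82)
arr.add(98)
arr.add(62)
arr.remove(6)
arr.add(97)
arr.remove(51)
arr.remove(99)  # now {5, 9, 62, 82, 84, 88, 97, 98}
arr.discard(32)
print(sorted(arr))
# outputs [5, 9, 62, 82, 84, 88, 97, 98]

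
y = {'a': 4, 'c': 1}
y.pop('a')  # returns 4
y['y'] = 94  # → {'c': 1, 'y': 94}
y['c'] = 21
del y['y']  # {'c': 21}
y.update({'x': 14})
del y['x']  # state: {'c': 21}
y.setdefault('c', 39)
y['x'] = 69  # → {'c': 21, 'x': 69}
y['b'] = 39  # {'c': 21, 'x': 69, 'b': 39}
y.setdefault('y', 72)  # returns 72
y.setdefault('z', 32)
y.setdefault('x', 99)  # 69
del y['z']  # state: {'c': 21, 'x': 69, 'b': 39, 'y': 72}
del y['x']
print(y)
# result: {'c': 21, 'b': 39, 'y': 72}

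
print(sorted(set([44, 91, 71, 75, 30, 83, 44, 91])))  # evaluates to [30, 44, 71, 75, 83, 91]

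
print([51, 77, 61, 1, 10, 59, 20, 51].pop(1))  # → 77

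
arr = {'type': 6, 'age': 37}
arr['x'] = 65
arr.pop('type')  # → 6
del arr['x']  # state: {'age': 37}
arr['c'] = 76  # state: {'age': 37, 'c': 76}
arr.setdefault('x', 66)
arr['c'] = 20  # {'age': 37, 'c': 20, 'x': 66}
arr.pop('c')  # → 20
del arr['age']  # {'x': 66}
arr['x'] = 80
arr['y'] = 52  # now {'x': 80, 'y': 52}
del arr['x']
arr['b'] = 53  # {'y': 52, 'b': 53}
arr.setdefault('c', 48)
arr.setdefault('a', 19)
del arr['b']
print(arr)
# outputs {'y': 52, 'c': 48, 'a': 19}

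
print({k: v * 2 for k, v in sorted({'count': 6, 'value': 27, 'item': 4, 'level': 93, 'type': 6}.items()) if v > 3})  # {'count': 12, 'item': 8, 'level': 186, 'type': 12, 'value': 54}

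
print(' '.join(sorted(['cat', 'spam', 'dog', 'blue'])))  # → blue cat dog spam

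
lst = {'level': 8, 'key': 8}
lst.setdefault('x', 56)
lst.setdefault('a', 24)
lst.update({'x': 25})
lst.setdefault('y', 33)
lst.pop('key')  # 8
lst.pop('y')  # 33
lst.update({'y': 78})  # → {'level': 8, 'x': 25, 'a': 24, 'y': 78}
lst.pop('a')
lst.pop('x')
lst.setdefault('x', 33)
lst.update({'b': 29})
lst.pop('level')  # 8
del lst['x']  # {'y': 78, 'b': 29}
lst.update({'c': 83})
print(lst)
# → {'y': 78, 'b': 29, 'c': 83}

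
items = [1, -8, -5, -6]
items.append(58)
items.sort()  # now [-8, -6, -5, 1, 58]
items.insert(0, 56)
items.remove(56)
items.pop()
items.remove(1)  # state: [-8, -6, -5]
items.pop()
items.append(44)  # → [-8, -6, 44]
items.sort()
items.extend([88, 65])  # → [-8, -6, 44, 88, 65]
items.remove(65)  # [-8, -6, 44, 88]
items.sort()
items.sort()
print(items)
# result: [-8, -6, 44, 88]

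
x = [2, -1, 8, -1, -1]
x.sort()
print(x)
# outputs [-1, -1, -1, 2, 8]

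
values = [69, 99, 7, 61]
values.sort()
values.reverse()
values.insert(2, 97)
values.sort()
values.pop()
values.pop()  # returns 97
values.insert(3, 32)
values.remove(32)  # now [7, 61, 69]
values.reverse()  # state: [69, 61, 7]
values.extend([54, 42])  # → [69, 61, 7, 54, 42]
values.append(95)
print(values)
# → [69, 61, 7, 54, 42, 95]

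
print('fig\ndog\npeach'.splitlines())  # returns ['fig', 'dog', 'peach']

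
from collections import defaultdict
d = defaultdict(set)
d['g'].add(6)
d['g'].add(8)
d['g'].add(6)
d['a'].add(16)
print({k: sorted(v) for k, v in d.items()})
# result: {'g': [6, 8], 'a': [16]}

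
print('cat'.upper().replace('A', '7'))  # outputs C7T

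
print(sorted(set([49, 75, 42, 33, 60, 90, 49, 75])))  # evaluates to [33, 42, 49, 60, 75, 90]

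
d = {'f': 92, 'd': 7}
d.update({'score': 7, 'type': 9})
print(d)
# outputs {'f': 92, 'd': 7, 'score': 7, 'type': 9}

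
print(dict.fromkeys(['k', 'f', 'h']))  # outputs {'k': None, 'f': None, 'h': None}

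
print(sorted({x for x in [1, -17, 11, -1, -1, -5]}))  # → [-17, -5, -1, 1, 11]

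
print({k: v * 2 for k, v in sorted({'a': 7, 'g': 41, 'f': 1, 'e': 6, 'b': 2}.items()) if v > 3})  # {'a': 14, 'e': 12, 'g': 82}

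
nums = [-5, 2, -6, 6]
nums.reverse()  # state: [6, -6, 2, -5]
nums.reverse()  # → [-5, 2, -6, 6]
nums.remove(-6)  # [-5, 2, 6]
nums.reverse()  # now [6, 2, -5]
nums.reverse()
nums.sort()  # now [-5, 2, 6]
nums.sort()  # [-5, 2, 6]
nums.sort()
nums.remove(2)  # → [-5, 6]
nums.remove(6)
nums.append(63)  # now [-5, 63]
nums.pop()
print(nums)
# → [-5]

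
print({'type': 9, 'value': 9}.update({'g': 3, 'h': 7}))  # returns None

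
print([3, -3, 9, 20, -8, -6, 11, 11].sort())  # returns None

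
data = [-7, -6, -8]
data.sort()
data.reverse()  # [-6, -7, -8]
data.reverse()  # [-8, -7, -6]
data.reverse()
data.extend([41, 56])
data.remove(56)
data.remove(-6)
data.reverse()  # [41, -8, -7]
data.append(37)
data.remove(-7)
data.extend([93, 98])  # [41, -8, 37, 93, 98]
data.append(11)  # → [41, -8, 37, 93, 98, 11]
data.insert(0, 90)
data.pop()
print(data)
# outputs [90, 41, -8, 37, 93, 98]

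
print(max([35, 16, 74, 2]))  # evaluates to 74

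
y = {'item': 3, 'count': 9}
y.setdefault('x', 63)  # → 63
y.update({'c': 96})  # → {'item': 3, 'count': 9, 'x': 63, 'c': 96}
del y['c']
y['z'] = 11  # {'item': 3, 'count': 9, 'x': 63, 'z': 11}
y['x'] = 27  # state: {'item': 3, 'count': 9, 'x': 27, 'z': 11}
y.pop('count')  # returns 9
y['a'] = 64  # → {'item': 3, 'x': 27, 'z': 11, 'a': 64}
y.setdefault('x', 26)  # 27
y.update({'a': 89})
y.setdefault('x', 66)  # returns 27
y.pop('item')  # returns 3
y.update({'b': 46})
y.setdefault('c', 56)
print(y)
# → {'x': 27, 'z': 11, 'a': 89, 'b': 46, 'c': 56}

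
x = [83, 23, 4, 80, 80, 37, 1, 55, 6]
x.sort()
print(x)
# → [1, 4, 6, 23, 37, 55, 80, 80, 83]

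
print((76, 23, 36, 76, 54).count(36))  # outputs 1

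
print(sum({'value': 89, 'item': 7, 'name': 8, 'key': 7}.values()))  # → 111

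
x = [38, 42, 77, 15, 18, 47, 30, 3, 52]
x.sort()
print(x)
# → [3, 15, 18, 30, 38, 42, 47, 52, 77]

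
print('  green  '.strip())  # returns green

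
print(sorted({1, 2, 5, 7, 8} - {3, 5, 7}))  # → [1, 2, 8]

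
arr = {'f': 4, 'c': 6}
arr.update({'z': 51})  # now {'f': 4, 'c': 6, 'z': 51}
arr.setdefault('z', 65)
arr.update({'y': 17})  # {'f': 4, 'c': 6, 'z': 51, 'y': 17}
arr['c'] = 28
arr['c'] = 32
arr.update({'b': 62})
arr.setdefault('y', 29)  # 17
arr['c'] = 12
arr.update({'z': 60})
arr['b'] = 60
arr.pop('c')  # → 12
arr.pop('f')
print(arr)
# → {'z': 60, 'y': 17, 'b': 60}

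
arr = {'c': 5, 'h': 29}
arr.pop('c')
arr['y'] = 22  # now {'h': 29, 'y': 22}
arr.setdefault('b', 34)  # 34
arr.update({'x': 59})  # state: {'h': 29, 'y': 22, 'b': 34, 'x': 59}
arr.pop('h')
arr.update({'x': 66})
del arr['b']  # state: {'y': 22, 'x': 66}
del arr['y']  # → {'x': 66}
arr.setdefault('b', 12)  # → 12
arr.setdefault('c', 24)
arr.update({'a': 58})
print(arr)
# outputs {'x': 66, 'b': 12, 'c': 24, 'a': 58}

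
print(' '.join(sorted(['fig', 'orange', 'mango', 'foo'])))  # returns fig foo mango orange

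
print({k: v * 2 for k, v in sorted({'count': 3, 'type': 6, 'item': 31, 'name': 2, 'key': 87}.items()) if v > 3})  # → {'item': 62, 'key': 174, 'type': 12}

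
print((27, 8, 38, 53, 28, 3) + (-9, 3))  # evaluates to (27, 8, 38, 53, 28, 3, -9, 3)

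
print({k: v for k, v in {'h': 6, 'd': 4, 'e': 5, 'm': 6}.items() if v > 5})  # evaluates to {'h': 6, 'm': 6}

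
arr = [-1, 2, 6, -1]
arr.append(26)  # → [-1, 2, 6, -1, 26]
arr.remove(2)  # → [-1, 6, -1, 26]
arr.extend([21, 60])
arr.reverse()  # [60, 21, 26, -1, 6, -1]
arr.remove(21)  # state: [60, 26, -1, 6, -1]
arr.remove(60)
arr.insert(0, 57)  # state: [57, 26, -1, 6, -1]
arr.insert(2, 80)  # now [57, 26, 80, -1, 6, -1]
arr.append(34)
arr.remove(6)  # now [57, 26, 80, -1, -1, 34]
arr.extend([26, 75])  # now [57, 26, 80, -1, -1, 34, 26, 75]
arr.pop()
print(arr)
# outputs [57, 26, 80, -1, -1, 34, 26]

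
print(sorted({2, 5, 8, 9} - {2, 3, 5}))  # [8, 9]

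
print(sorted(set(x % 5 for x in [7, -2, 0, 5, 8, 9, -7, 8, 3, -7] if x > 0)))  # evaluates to [0, 2, 3, 4]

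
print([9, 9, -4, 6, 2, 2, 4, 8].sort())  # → None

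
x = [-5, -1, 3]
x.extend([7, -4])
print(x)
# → [-5, -1, 3, 7, -4]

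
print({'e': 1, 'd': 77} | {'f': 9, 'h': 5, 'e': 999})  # {'e': 999, 'd': 77, 'f': 9, 'h': 5}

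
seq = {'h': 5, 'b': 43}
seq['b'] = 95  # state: {'h': 5, 'b': 95}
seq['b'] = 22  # {'h': 5, 'b': 22}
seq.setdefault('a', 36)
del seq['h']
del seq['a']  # {'b': 22}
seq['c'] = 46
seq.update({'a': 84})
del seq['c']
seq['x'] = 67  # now {'b': 22, 'a': 84, 'x': 67}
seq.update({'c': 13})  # {'b': 22, 'a': 84, 'x': 67, 'c': 13}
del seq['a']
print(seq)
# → {'b': 22, 'x': 67, 'c': 13}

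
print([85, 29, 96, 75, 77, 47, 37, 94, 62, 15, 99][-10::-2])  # [29]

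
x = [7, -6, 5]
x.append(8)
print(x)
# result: [7, -6, 5, 8]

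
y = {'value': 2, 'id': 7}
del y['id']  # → {'value': 2}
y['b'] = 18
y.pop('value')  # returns 2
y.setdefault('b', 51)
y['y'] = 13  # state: {'b': 18, 'y': 13}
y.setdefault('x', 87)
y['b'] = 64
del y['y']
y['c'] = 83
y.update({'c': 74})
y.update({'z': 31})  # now {'b': 64, 'x': 87, 'c': 74, 'z': 31}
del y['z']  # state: {'b': 64, 'x': 87, 'c': 74}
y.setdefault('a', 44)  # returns 44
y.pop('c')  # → 74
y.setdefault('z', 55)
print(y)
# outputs {'b': 64, 'x': 87, 'a': 44, 'z': 55}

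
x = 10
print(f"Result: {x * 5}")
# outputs Result: 50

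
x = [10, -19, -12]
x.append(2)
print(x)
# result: [10, -19, -12, 2]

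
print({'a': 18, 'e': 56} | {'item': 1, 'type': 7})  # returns {'a': 18, 'e': 56, 'item': 1, 'type': 7}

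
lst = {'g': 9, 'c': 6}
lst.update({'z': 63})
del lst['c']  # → {'g': 9, 'z': 63}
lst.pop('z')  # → 63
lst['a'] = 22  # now {'g': 9, 'a': 22}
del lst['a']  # {'g': 9}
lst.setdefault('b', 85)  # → 85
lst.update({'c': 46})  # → {'g': 9, 'b': 85, 'c': 46}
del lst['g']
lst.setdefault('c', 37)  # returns 46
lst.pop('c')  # 46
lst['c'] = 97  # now {'b': 85, 'c': 97}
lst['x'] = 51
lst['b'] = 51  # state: {'b': 51, 'c': 97, 'x': 51}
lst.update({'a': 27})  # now {'b': 51, 'c': 97, 'x': 51, 'a': 27}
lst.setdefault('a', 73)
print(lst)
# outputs {'b': 51, 'c': 97, 'x': 51, 'a': 27}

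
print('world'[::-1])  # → dlrow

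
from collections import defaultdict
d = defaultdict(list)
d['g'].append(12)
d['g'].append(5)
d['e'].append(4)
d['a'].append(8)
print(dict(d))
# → {'g': [12, 5], 'e': [4], 'a': [8]}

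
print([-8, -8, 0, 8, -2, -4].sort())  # None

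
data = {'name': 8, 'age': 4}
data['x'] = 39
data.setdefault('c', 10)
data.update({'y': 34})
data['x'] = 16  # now {'name': 8, 'age': 4, 'x': 16, 'c': 10, 'y': 34}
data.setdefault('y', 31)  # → 34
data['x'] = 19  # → {'name': 8, 'age': 4, 'x': 19, 'c': 10, 'y': 34}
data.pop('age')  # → 4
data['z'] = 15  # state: {'name': 8, 'x': 19, 'c': 10, 'y': 34, 'z': 15}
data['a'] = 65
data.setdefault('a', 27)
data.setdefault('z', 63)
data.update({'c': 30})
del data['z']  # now {'name': 8, 'x': 19, 'c': 30, 'y': 34, 'a': 65}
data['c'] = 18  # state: {'name': 8, 'x': 19, 'c': 18, 'y': 34, 'a': 65}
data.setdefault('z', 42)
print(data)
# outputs {'name': 8, 'x': 19, 'c': 18, 'y': 34, 'a': 65, 'z': 42}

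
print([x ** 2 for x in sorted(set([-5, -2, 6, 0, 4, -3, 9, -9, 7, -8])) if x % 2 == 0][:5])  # [64, 4, 0, 16, 36]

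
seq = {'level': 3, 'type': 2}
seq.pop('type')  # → 2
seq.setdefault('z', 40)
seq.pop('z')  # 40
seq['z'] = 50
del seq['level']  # {'z': 50}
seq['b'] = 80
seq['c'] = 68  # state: {'z': 50, 'b': 80, 'c': 68}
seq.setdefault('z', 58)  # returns 50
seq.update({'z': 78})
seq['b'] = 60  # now {'z': 78, 'b': 60, 'c': 68}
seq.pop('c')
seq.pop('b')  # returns 60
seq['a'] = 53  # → {'z': 78, 'a': 53}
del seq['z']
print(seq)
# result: {'a': 53}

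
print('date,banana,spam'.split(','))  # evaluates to ['date', 'banana', 'spam']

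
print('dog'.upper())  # DOG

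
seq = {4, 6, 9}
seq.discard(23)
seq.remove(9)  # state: {4, 6}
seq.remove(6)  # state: {4}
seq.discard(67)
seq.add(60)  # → {4, 60}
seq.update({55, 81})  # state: {4, 55, 60, 81}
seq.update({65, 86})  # {4, 55, 60, 65, 81, 86}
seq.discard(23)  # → {4, 55, 60, 65, 81, 86}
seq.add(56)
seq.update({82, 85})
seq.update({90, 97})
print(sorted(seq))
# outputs [4, 55, 56, 60, 65, 81, 82, 85, 86, 90, 97]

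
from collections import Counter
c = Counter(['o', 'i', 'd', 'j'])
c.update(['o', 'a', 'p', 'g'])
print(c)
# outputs Counter({'o': 2, 'i': 1, 'd': 1, 'j': 1, 'a': 1, 'p': 1, 'g': 1})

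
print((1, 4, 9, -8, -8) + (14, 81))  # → (1, 4, 9, -8, -8, 14, 81)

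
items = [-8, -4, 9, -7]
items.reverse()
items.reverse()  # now [-8, -4, 9, -7]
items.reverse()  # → [-7, 9, -4, -8]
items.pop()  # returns -8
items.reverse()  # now [-4, 9, -7]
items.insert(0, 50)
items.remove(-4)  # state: [50, 9, -7]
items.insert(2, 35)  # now [50, 9, 35, -7]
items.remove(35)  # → [50, 9, -7]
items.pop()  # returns -7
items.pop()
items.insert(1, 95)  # [50, 95]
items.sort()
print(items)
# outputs [50, 95]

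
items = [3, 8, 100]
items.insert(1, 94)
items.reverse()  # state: [100, 8, 94, 3]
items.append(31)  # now [100, 8, 94, 3, 31]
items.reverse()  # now [31, 3, 94, 8, 100]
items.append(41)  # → [31, 3, 94, 8, 100, 41]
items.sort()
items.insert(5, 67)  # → [3, 8, 31, 41, 94, 67, 100]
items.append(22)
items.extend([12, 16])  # [3, 8, 31, 41, 94, 67, 100, 22, 12, 16]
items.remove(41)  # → [3, 8, 31, 94, 67, 100, 22, 12, 16]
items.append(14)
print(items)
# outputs [3, 8, 31, 94, 67, 100, 22, 12, 16, 14]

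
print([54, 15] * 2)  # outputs [54, 15, 54, 15]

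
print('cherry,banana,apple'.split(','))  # ['cherry', 'banana', 'apple']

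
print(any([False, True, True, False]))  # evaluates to True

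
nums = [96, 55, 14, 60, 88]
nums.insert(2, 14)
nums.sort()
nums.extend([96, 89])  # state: [14, 14, 55, 60, 88, 96, 96, 89]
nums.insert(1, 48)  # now [14, 48, 14, 55, 60, 88, 96, 96, 89]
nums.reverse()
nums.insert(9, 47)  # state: [89, 96, 96, 88, 60, 55, 14, 48, 14, 47]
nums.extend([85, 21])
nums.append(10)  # [89, 96, 96, 88, 60, 55, 14, 48, 14, 47, 85, 21, 10]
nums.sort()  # [10, 14, 14, 21, 47, 48, 55, 60, 85, 88, 89, 96, 96]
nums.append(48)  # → [10, 14, 14, 21, 47, 48, 55, 60, 85, 88, 89, 96, 96, 48]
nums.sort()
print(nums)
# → [10, 14, 14, 21, 47, 48, 48, 55, 60, 85, 88, 89, 96, 96]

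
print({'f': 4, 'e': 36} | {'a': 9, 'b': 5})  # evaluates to {'f': 4, 'e': 36, 'a': 9, 'b': 5}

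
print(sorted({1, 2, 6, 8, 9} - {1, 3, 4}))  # [2, 6, 8, 9]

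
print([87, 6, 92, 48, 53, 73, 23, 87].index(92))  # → 2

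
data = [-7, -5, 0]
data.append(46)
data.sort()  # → [-7, -5, 0, 46]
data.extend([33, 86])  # [-7, -5, 0, 46, 33, 86]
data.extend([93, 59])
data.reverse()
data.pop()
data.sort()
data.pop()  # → 93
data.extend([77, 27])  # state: [-5, 0, 33, 46, 59, 86, 77, 27]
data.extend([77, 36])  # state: [-5, 0, 33, 46, 59, 86, 77, 27, 77, 36]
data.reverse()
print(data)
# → [36, 77, 27, 77, 86, 59, 46, 33, 0, -5]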